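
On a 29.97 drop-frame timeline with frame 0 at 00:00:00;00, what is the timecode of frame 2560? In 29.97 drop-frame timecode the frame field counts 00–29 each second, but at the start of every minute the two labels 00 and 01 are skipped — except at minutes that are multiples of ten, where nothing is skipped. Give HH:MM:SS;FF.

Each 10-minute DF block holds 10 × 60 × 30 − 9 × 2 = 17982 frames. 2560 ÷ 17982 → 0 full blocks, remainder 2560.
Within the partial block the first minute is 1800 frames and each further minute 1798, so 1 further minute boundary passed. Total skipped labels = 18 × 0 + 2 × 1 = 2.
Non-drop label index = 2560 + 2 = 2562; at 30 labels/s that is 00:01:25:12, i.e. DF 00:01:25;12.

00:01:25;12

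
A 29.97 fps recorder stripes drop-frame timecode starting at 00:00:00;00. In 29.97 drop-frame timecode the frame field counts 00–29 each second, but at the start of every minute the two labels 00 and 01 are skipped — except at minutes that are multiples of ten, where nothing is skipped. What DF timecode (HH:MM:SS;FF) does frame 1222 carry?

Each 10-minute DF block holds 10 × 60 × 30 − 9 × 2 = 17982 frames. 1222 ÷ 17982 → 0 full blocks, remainder 1222.
Within the partial block the first minute is 1800 frames and each further minute 1798, so 0 further minute boundaries passed. Total skipped labels = 18 × 0 + 2 × 0 = 0.
Non-drop label index = 1222 + 0 = 1222; at 30 labels/s that is 00:00:40:22, i.e. DF 00:00:40;22.

00:00:40;22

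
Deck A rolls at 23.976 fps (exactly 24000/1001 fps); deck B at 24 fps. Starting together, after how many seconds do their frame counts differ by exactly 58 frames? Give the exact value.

The gap grows by |24 − 24000/1001| = 24/1001 frames per second.
Time for a 58-frame gap: 58 ÷ (24/1001) = 29029/12 s.

29029/12 seconds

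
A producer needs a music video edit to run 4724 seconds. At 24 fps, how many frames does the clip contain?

113376 frames

Frames = 4724 × 24 = 113376.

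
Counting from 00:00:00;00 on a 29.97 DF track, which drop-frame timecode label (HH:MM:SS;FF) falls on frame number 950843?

08:48:46;15

Each 10-minute DF block holds 10 × 60 × 30 − 9 × 2 = 17982 frames. 950843 ÷ 17982 → 52 full blocks, remainder 15779.
Within the partial block the first minute is 1800 frames and each further minute 1798, so 8 further minute boundaries passed. Total skipped labels = 18 × 52 + 2 × 8 = 952.
Non-drop label index = 950843 + 952 = 951795; at 30 labels/s that is 08:48:46:15, i.e. DF 08:48:46;15.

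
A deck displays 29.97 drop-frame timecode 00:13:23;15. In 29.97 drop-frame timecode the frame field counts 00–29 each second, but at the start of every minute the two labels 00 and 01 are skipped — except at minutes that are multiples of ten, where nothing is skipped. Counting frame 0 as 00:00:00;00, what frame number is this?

24081

Complete 10-minute blocks: 1, each 17982 frames → 17982.
Remaining 3 whole minutes in the current block: 1800 + 2 × 1798 = 5396 frames.
Within the current minute: 23 × 30 + 15 − 2 = 703 (labels ;00/;01 skipped at this minute). Total = 17982 + 5396 + 703 = 24081.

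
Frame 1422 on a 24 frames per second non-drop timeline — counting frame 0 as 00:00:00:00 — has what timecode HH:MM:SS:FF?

1422 ÷ 24 = 59 full seconds, remainder 6 frames.
59 s = 0 h 0 min 59 s.
Timecode: 00:00:59:06.

00:00:59:06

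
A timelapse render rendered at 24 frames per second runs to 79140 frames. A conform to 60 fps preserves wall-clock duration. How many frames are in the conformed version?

Target frames = source frames × (target rate / source rate) = 79140 × (60)/(24) = 79140 × 5/2 = 197850.

197850 frames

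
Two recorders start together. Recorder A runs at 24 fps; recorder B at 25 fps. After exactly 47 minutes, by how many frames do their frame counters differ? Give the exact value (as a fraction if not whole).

47 min = 2820 s.
A emits 24 × 2820 = 67680 frames; B emits 25 × 2820 = 70500.
Difference = 2820 frames; B is ahead of A.

2820 frames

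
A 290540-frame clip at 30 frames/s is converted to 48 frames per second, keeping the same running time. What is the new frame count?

464864 frames

Target frames = source frames × (target rate / source rate) = 290540 × (48)/(30) = 290540 × 8/5 = 464864.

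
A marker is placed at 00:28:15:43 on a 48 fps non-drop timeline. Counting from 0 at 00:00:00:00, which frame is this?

frame 81403

Total seconds to the label: (0 × 3600 + 28 × 60 + 15) = 1695.
Frame index = 1695 × 48 + 43 = 81403.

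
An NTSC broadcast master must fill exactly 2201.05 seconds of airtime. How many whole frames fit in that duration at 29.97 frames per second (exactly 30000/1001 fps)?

65965 frames

Frames = 2201.05 × 30000/1001 = 66031500/1001 ≈ 65965.5345.
Complete frames: 65965.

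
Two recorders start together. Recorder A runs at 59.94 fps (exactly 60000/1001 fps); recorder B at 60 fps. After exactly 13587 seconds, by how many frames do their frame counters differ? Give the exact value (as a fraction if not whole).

A emits 60000/1001 × 13587 = 116460000/143 frames; B emits 60 × 13587 = 815220.
Difference = 116460/143 frames (≈ 814.4056); B is ahead of A.

116460/143 frames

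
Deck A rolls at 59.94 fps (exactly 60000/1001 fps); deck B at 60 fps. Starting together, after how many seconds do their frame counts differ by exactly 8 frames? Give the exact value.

2002/15 seconds

The gap grows by |60 − 60000/1001| = 60/1001 frames per second.
Time for a 8-frame gap: 8 ÷ (60/1001) = 2002/15 s.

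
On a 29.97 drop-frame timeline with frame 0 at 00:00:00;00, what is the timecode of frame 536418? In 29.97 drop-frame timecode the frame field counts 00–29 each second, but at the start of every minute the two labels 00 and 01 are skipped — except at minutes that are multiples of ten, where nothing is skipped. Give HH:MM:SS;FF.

Each 10-minute DF block holds 10 × 60 × 30 − 9 × 2 = 17982 frames. 536418 ÷ 17982 → 29 full blocks, remainder 14940.
Within the partial block the first minute is 1800 frames and each further minute 1798, so 8 further minute boundaries passed. Total skipped labels = 18 × 29 + 2 × 8 = 538.
Non-drop label index = 536418 + 538 = 536956; at 30 labels/s that is 04:58:18:16, i.e. DF 04:58:18;16.

04:58:18;16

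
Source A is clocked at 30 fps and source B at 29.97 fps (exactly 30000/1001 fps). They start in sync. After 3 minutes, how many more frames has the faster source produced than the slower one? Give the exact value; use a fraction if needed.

3 min = 180 s.
A emits 30 × 180 = 5400 frames; B emits 30000/1001 × 180 = 5400000/1001.
Difference = 5400/1001 frames (≈ 5.3946); B is behind A.

5400/1001 frames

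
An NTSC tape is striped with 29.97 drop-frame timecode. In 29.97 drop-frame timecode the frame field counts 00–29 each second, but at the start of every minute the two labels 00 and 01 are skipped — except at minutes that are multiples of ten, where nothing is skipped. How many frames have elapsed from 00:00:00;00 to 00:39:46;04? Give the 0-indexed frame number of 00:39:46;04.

71512

As if non-drop at 30 labels/s: (0 × 3600 + 39 × 60 + 46) × 30 + 4 = 71584.
Minute boundaries passed: 39; those not divisible by 10: 39 − 3 = 36; dropped labels = 2 × 36 = 72.
Actual frame index = 71584 − 72 = 71512.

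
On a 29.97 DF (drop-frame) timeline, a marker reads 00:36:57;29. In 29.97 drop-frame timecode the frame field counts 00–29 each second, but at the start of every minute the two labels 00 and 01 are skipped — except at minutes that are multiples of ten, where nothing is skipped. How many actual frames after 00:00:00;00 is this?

Complete 10-minute blocks: 3, each 17982 frames → 53946.
Remaining 6 whole minutes in the current block: 1800 + 5 × 1798 = 10790 frames.
Within the current minute: 57 × 30 + 29 − 2 = 1737 (labels ;00/;01 skipped at this minute). Total = 53946 + 10790 + 1737 = 66473.

66473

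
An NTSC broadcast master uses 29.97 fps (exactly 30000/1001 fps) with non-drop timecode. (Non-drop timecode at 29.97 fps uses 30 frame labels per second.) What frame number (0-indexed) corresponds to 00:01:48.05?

frame 3245

Total seconds to the label: (0 × 3600 + 1 × 60 + 48) = 108.
Frame index = 108 × 30 + 5 = 3245.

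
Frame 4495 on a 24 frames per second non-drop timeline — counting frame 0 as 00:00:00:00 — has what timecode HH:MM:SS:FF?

4495 ÷ 24 = 187 full seconds, remainder 7 frames.
187 s = 0 h 3 min 7 s.
Timecode: 00:03:07:07.

00:03:07:07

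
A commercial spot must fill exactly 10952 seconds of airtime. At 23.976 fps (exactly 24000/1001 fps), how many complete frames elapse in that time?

Frames = 10952 × 24000/1001 = 262848000/1001 ≈ 262585.4146.
Complete frames: 262585.

262585 frames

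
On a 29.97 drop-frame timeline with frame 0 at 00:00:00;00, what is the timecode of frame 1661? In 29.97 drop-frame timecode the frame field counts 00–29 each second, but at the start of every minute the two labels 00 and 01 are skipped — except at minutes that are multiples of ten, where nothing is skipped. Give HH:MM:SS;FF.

00:00:55;11

Each 10-minute DF block holds 10 × 60 × 30 − 9 × 2 = 17982 frames. 1661 ÷ 17982 → 0 full blocks, remainder 1661.
Within the partial block the first minute is 1800 frames and each further minute 1798, so 0 further minute boundaries passed. Total skipped labels = 18 × 0 + 2 × 0 = 0.
Non-drop label index = 1661 + 0 = 1661; at 30 labels/s that is 00:00:55:11, i.e. DF 00:00:55;11.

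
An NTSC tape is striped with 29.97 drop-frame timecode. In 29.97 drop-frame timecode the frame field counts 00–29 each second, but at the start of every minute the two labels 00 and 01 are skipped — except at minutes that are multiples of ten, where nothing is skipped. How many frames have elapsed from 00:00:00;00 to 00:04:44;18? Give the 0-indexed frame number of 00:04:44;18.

Complete 10-minute blocks: 0, each 17982 frames → 0.
Remaining 4 whole minutes in the current block: 1800 + 3 × 1798 = 7194 frames.
Within the current minute: 44 × 30 + 18 − 2 = 1336 (labels ;00/;01 skipped at this minute). Total = 0 + 7194 + 1336 = 8530.

8530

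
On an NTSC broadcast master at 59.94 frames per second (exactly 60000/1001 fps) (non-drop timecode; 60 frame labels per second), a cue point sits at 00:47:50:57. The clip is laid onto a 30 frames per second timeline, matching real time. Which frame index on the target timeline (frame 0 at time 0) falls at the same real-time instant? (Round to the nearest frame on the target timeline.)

Source frame index: (0×3600 + 47×60 + 50) × 60 + 57 = 172257.
Real time: 172257 / (60000/1001) = 57476419/20000 s.
Target frame: (57476419/20000) × (30) = 172429257/2000 ≈ 86214.629 → 86215.

frame 86215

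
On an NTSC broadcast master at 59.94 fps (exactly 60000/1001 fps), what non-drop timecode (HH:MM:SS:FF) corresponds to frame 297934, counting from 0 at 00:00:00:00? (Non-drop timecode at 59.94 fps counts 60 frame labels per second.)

01:22:45:34

297934 ÷ 60 = 4965 full seconds, remainder 34 frames.
4965 s = 1 h 22 min 45 s.
Timecode: 01:22:45:34.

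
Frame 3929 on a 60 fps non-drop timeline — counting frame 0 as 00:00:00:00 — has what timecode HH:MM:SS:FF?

00:01:05:29

3929 ÷ 60 = 65 full seconds, remainder 29 frames.
65 s = 0 h 1 min 5 s.
Timecode: 00:01:05:29.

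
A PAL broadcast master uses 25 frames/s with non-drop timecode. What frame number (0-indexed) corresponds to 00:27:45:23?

Total seconds to the label: (0 × 3600 + 27 × 60 + 45) = 1665.
Frame index = 1665 × 25 + 23 = 41648.

frame 41648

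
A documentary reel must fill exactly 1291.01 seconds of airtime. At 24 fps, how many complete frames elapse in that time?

30984 frames

Frames = 1291.01 × 24 = 774606/25 ≈ 30984.2400.
Complete frames: 30984.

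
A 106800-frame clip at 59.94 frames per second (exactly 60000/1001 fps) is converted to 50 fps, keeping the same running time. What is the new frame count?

89089 frames

Target frames = source frames × (target rate / source rate) = 106800 × (50)/(60000/1001) = 106800 × 1001/1200 = 89089.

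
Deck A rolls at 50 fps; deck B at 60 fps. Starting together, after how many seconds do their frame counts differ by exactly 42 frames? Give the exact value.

4.2 seconds

The gap grows by |60 − 50| = 10 frames per second.
Time for a 42-frame gap: 42 ÷ (10) = 4.2 s.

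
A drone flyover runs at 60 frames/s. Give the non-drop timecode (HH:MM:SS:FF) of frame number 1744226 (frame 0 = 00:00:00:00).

08:04:30:26

1744226 ÷ 60 = 29070 full seconds, remainder 26 frames.
29070 s = 8 h 4 min 30 s.
Timecode: 08:04:30:26.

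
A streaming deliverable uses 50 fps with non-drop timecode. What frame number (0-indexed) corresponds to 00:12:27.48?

frame 37398

Total seconds to the label: (0 × 3600 + 12 × 60 + 27) = 747.
Frame index = 747 × 50 + 48 = 37398.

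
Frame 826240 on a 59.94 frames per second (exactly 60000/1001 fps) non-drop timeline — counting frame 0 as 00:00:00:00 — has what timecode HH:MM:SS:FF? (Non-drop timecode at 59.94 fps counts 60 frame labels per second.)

03:49:30:40

826240 ÷ 60 = 13770 full seconds, remainder 40 frames.
13770 s = 3 h 49 min 30 s.
Timecode: 03:49:30:40.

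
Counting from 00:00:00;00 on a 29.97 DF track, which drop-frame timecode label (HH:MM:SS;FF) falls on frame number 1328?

Ten DF minutes hold 17982 frames, so frame 1328 lies in block 0 (frames 0–17981) with 1328 frames into that block.
The block's first minute is 1800 frames and the rest 1798 each; 1328 frames reaches minute 0, so 0 × 18 + 0 × 2 = 0 labels have been skipped so far.
Adding those back, label number 1328 + 0 = 1328 at 30 labels/s is 44 s + 8 f = 0 h 0 min 44 s frame 8, i.e. 00:00:44;08.

00:00:44;08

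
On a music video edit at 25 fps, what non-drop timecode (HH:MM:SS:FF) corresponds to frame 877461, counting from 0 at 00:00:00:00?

09:44:58:11

877461 ÷ 25 = 35098 full seconds, remainder 11 frames.
35098 s = 9 h 44 min 58 s.
Timecode: 09:44:58:11.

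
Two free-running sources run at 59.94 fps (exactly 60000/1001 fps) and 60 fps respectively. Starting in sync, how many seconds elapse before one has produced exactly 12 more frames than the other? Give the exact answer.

The gap grows by |60 − 60000/1001| = 60/1001 frames per second.
Time for a 12-frame gap: 12 ÷ (60/1001) = 200.2 s.

200.2 seconds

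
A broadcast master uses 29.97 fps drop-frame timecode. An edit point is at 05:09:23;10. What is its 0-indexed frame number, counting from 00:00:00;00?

Complete 10-minute blocks: 30, each 17982 frames → 539460.
Remaining 9 whole minutes in the current block: 1800 + 8 × 1798 = 16184 frames.
Within the current minute: 23 × 30 + 10 − 2 = 698 (labels ;00/;01 skipped at this minute). Total = 539460 + 16184 + 698 = 556342.

556342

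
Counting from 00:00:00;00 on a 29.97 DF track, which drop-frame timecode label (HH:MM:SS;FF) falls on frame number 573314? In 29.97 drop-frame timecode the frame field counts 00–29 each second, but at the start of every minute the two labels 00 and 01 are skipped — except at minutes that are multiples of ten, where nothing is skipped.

05:18:49;18

Each 10-minute DF block holds 10 × 60 × 30 − 9 × 2 = 17982 frames. 573314 ÷ 17982 → 31 full blocks, remainder 15872.
Within the partial block the first minute is 1800 frames and each further minute 1798, so 8 further minute boundaries passed. Total skipped labels = 18 × 31 + 2 × 8 = 574.
Non-drop label index = 573314 + 574 = 573888; at 30 labels/s that is 05:18:49:18, i.e. DF 05:18:49;18.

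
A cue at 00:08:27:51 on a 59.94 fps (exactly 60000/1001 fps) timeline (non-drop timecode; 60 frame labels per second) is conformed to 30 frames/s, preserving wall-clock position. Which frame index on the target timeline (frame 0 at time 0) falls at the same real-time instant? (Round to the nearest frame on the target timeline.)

Source frame index: (0×3600 + 8×60 + 27) × 60 + 51 = 30471.
Real time: 30471 / (60000/1001) = 10167157/20000 s.
Target frame: (10167157/20000) × (30) = 30501471/2000 ≈ 15250.736 → 15251.

frame 15251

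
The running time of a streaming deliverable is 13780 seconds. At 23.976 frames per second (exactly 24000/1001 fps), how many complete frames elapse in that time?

330389 frames

Frames = 13780 × 24000/1001 = 25440000/77 ≈ 330389.6104.
Complete frames: 330389.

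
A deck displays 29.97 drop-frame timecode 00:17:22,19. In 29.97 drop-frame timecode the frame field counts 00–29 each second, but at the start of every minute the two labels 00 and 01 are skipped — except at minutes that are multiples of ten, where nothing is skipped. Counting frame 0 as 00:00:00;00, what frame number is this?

31247

Complete 10-minute blocks: 1, each 17982 frames → 17982.
Remaining 7 whole minutes in the current block: 1800 + 6 × 1798 = 12588 frames.
Within the current minute: 22 × 30 + 19 − 2 = 677 (labels ;00/;01 skipped at this minute). Total = 17982 + 12588 + 677 = 31247.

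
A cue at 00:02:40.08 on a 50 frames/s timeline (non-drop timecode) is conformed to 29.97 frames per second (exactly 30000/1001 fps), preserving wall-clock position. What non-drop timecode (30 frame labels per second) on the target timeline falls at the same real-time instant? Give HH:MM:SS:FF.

Source frame index: (0×3600 + 2×60 + 40) × 50 + 8 = 8008.
Real time: 8008 / (50) = 4004/25 s.
Target frame: (4004/25) × (30000/1001) = 4800.
At 30 labels/s: frame 4800 → 00:02:40:00.

00:02:40:00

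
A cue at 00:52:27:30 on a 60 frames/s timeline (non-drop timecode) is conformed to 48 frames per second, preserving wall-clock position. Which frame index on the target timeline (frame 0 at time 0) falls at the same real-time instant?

Source frame index: (0×3600 + 52×60 + 27) × 60 + 30 = 188850.
Real time: 188850 / (60) = 6295/2 s.
Target frame: (6295/2) × (48) = 151080.

frame 151080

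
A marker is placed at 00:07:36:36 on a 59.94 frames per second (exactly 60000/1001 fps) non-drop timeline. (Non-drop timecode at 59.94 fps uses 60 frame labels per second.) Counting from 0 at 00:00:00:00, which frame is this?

frame 27396

Total seconds to the label: (0 × 3600 + 7 × 60 + 36) = 456.
Frame index = 456 × 60 + 36 = 27396.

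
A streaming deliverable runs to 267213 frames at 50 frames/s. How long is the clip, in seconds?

Running time = 267213 / (50) = 5344.26 s.

5344.26 seconds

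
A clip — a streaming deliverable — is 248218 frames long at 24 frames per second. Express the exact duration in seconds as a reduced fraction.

Running time = 248218 ÷ (24) = 248218 × 1/24 = 124109/12 s.

124109/12 seconds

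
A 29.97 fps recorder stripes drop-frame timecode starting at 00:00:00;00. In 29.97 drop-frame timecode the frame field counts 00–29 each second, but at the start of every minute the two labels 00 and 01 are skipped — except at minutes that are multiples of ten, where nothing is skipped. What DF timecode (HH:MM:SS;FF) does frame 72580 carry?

00:40:21;22

Each 10-minute DF block holds 10 × 60 × 30 − 9 × 2 = 17982 frames. 72580 ÷ 17982 → 4 full blocks, remainder 652.
Within the partial block the first minute is 1800 frames and each further minute 1798, so 0 further minute boundaries passed. Total skipped labels = 18 × 4 + 2 × 0 = 72.
Non-drop label index = 72580 + 72 = 72652; at 30 labels/s that is 00:40:21:22, i.e. DF 00:40:21;22.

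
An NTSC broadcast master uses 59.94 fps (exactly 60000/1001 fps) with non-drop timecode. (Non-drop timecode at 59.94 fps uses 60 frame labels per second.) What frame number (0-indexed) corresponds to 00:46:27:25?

frame 167245

Total seconds to the label: (0 × 3600 + 46 × 60 + 27) = 2787.
Frame index = 2787 × 60 + 25 = 167245.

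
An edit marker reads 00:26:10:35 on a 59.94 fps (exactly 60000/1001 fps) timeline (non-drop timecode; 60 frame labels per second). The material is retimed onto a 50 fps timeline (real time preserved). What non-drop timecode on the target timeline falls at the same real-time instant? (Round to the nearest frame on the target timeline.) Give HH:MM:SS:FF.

Source frame index: (0×3600 + 26×60 + 10) × 60 + 35 = 94235.
Real time: 94235 / (60000/1001) = 18865847/12000 s.
Target frame: (18865847/12000) × (50) = 18865847/240 ≈ 78607.696 → 78608.
At 50 labels/s: frame 78608 → 00:26:12:08.

00:26:12:08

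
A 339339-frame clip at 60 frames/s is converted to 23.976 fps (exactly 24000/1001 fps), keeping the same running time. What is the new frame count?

135600 frames

Target frames = source frames × (target rate / source rate) = 339339 × (24000/1001)/(60) = 339339 × 400/1001 = 135600.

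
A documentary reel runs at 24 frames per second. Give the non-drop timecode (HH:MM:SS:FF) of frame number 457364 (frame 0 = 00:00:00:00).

457364 ÷ 24 = 19056 full seconds, remainder 20 frames.
19056 s = 5 h 17 min 36 s.
Timecode: 05:17:36:20.

05:17:36:20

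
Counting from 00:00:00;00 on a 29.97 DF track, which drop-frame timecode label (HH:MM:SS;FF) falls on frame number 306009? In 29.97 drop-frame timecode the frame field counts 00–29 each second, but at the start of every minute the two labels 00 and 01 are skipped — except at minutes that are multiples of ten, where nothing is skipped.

02:50:10;15

Ten DF minutes hold 17982 frames, so frame 306009 lies in block 17 (frames 305694–323675) with 315 frames into that block.
The block's first minute is 1800 frames and the rest 1798 each; 315 frames reaches minute 0, so 17 × 18 + 0 × 2 = 306 labels have been skipped so far.
Adding those back, label number 306009 + 306 = 306315 at 30 labels/s is 10210 s + 15 f = 2 h 50 min 10 s frame 15, i.e. 02:50:10;15.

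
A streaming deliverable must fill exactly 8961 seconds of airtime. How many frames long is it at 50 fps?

Frames = 8961 × 50 = 448050.

448050 frames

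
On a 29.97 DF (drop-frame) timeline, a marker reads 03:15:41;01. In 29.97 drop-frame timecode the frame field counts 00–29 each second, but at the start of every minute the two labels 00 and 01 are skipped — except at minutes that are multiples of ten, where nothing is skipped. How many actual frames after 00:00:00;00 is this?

Complete 10-minute blocks: 19, each 17982 frames → 341658.
Remaining 5 whole minutes in the current block: 1800 + 4 × 1798 = 8992 frames.
Within the current minute: 41 × 30 + 1 − 2 = 1229 (labels ;00/;01 skipped at this minute). Total = 341658 + 8992 + 1229 = 351879.

351879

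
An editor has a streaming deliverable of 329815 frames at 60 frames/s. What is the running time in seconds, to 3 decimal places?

5496.917 seconds

Running time = 329815 × 1/60 = 65963/12 s ≈ 5496.917 s.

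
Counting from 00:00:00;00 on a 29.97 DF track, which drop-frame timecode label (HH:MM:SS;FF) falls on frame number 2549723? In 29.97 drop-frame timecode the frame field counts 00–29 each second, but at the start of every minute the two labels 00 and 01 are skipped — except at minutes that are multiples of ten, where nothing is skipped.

Each 10-minute DF block holds 10 × 60 × 30 − 9 × 2 = 17982 frames. 2549723 ÷ 17982 → 141 full blocks, remainder 14261.
Within the partial block the first minute is 1800 frames and each further minute 1798, so 7 further minute boundaries passed. Total skipped labels = 18 × 141 + 2 × 7 = 2552.
Non-drop label index = 2549723 + 2552 = 2552275; at 30 labels/s that is 23:37:55:25, i.e. DF 23:37:55;25.

23:37:55;25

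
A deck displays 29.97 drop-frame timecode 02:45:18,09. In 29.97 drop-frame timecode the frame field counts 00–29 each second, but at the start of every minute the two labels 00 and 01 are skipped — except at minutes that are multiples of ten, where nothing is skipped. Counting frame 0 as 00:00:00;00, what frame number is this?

297251

Complete 10-minute blocks: 16, each 17982 frames → 287712.
Remaining 5 whole minutes in the current block: 1800 + 4 × 1798 = 8992 frames.
Within the current minute: 18 × 30 + 9 − 2 = 547 (labels ;00/;01 skipped at this minute). Total = 287712 + 8992 + 547 = 297251.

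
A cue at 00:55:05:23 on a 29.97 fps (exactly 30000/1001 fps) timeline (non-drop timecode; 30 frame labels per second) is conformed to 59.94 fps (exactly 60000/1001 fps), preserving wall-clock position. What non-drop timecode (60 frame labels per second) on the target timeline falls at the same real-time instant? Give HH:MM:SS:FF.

00:55:05:46

Source frame index: (0×3600 + 55×60 + 5) × 30 + 23 = 99173.
Real time: 99173 / (30000/1001) = 99272173/30000 s.
Target frame: (99272173/30000) × (60000/1001) = 198346.
At 60 labels/s: frame 198346 → 00:55:05:46.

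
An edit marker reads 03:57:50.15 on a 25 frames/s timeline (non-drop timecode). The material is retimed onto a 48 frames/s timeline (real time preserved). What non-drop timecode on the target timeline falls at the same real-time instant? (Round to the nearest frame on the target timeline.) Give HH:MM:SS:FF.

03:57:50:29

Source frame index: (3×3600 + 57×60 + 50) × 25 + 15 = 356765.
Real time: 356765 / (25) = 71353/5 s.
Target frame: (71353/5) × (48) = 3424944/5 ≈ 684988.800 → 684989.
At 48 labels/s: frame 684989 → 03:57:50:29.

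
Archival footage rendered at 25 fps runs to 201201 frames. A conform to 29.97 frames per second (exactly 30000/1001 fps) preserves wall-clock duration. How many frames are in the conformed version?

Target frames = source frames × (target rate / source rate) = 201201 × (30000/1001)/(25) = 201201 × 1200/1001 = 241200.

241200 frames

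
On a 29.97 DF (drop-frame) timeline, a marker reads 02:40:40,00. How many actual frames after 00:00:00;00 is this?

Complete 10-minute blocks: 16, each 17982 frames → 287712.
Remaining 0 whole minutes in the current block: 0 frames.
Within the current minute: 40 × 30 + 0 = 1200. Total = 287712 + 0 + 1200 = 288912.

288912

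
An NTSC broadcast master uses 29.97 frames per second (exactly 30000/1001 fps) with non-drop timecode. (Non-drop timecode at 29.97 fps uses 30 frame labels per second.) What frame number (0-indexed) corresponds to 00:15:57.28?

Total seconds to the label: (0 × 3600 + 15 × 60 + 57) = 957.
Frame index = 957 × 30 + 28 = 28738.

28738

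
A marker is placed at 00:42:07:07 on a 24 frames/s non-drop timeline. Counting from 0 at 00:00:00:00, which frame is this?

Total seconds to the label: (0 × 3600 + 42 × 60 + 7) = 2527.
Frame index = 2527 × 24 + 7 = 60655.

60655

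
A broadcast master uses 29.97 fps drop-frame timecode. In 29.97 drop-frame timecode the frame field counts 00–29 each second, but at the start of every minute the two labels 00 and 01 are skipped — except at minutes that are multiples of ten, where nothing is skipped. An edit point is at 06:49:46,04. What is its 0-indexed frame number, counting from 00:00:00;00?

736846

As if non-drop at 30 labels/s: (6 × 3600 + 49 × 60 + 46) × 30 + 4 = 737584.
Minute boundaries passed: 409; those not divisible by 10: 409 − 40 = 369; dropped labels = 2 × 369 = 738.
Actual frame index = 737584 − 738 = 736846.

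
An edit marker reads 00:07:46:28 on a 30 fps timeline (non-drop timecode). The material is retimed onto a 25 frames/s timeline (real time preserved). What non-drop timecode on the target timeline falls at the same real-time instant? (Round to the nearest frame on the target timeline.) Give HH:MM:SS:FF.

Source frame index: (0×3600 + 7×60 + 46) × 30 + 28 = 14008.
Real time: 14008 / (30) = 7004/15 s.
Target frame: (7004/15) × (25) = 35020/3 ≈ 11673.333 → 11673.
At 25 labels/s: frame 11673 → 00:07:46:23.

00:07:46:23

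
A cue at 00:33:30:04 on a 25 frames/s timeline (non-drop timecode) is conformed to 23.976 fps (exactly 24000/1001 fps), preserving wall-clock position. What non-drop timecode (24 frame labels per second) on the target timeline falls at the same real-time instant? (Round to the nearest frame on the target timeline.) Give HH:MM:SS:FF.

00:33:28:04

Source frame index: (0×3600 + 33×60 + 30) × 25 + 4 = 50254.
Real time: 50254 / (25) = 50254/25 s.
Target frame: (50254/25) × (24000/1001) = 48243840/1001 ≈ 48195.644 → 48196.
At 24 labels/s: frame 48196 → 00:33:28:04.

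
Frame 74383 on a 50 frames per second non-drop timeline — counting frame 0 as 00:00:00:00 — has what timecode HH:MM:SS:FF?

00:24:47:33

74383 ÷ 50 = 1487 full seconds, remainder 33 frames.
1487 s = 0 h 24 min 47 s.
Timecode: 00:24:47:33.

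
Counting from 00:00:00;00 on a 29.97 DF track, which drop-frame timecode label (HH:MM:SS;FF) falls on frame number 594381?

Each 10-minute DF block holds 10 × 60 × 30 − 9 × 2 = 17982 frames. 594381 ÷ 17982 → 33 full blocks, remainder 975.
Within the partial block the first minute is 1800 frames and each further minute 1798, so 0 further minute boundaries passed. Total skipped labels = 18 × 33 + 2 × 0 = 594.
Non-drop label index = 594381 + 594 = 594975; at 30 labels/s that is 05:30:32:15, i.e. DF 05:30:32;15.

05:30:32;15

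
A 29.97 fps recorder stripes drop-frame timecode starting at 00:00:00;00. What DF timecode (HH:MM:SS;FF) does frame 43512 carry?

Ten DF minutes hold 17982 frames, so frame 43512 lies in block 2 (frames 35964–53945) with 7548 frames into that block.
The block's first minute is 1800 frames and the rest 1798 each; 7548 frames reaches minute 4, so 2 × 18 + 4 × 2 = 44 labels have been skipped so far.
Adding those back, label number 43512 + 44 = 43556 at 30 labels/s is 1451 s + 26 f = 0 h 24 min 11 s frame 26, i.e. 00:24:11;26.

00:24:11;26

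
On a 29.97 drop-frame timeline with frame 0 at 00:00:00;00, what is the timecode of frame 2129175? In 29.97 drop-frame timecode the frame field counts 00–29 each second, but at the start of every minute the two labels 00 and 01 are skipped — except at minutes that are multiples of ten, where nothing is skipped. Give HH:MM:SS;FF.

19:44:03;17

Ten DF minutes hold 17982 frames, so frame 2129175 lies in block 118 (frames 2121876–2139857) with 7299 frames into that block.
The block's first minute is 1800 frames and the rest 1798 each; 7299 frames reaches minute 4, so 118 × 18 + 4 × 2 = 2132 labels have been skipped so far.
Adding those back, label number 2129175 + 2132 = 2131307 at 30 labels/s is 71043 s + 17 f = 19 h 44 min 3 s frame 17, i.e. 19:44:03;17.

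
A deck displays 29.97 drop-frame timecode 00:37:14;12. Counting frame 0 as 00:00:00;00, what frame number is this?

As if non-drop at 30 labels/s: (0 × 3600 + 37 × 60 + 14) × 30 + 12 = 67032.
Minute boundaries passed: 37; those not divisible by 10: 37 − 3 = 34; dropped labels = 2 × 34 = 68.
Actual frame index = 67032 − 68 = 66964.

66964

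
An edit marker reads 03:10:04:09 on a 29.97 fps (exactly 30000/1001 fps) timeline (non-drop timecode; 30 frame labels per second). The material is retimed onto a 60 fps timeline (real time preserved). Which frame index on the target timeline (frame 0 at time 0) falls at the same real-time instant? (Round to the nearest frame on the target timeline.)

frame 684942

Source frame index: (3×3600 + 10×60 + 4) × 30 + 9 = 342129.
Real time: 342129 / (30000/1001) = 114157043/10000 s.
Target frame: (114157043/10000) × (60) = 342471129/500 ≈ 684942.258 → 684942.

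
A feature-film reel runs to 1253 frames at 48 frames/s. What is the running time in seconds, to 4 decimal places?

26.1042 seconds

Running time = 1253 × 1/48 = 1253/48 s ≈ 26.1042 s.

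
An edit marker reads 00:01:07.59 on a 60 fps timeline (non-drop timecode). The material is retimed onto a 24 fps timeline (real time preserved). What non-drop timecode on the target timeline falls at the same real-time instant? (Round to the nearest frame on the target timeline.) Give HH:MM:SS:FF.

00:01:08:00

Source frame index: (0×3600 + 1×60 + 7) × 60 + 59 = 4079.
Real time: 4079 / (60) = 4079/60 s.
Target frame: (4079/60) × (24) = 8158/5 ≈ 1631.600 → 1632.
At 24 labels/s: frame 1632 → 00:01:08:00.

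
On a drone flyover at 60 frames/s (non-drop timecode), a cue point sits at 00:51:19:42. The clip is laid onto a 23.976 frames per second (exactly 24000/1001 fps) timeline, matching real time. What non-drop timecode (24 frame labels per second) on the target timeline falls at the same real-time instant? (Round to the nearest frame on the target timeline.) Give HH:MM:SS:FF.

Source frame index: (0×3600 + 51×60 + 19) × 60 + 42 = 184782.
Real time: 184782 / (60) = 30797/10 s.
Target frame: (30797/10) × (24000/1001) = 5685600/77 ≈ 73838.961 → 73839.
At 24 labels/s: frame 73839 → 00:51:16:15.

00:51:16:15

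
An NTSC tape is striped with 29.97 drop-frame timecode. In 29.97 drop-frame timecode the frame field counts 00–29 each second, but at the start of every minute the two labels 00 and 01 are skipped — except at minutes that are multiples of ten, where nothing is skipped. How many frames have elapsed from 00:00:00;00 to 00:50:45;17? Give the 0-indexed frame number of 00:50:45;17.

91277

Complete 10-minute blocks: 5, each 17982 frames → 89910.
Remaining 0 whole minutes in the current block: 0 frames.
Within the current minute: 45 × 30 + 17 = 1367. Total = 89910 + 0 + 1367 = 91277.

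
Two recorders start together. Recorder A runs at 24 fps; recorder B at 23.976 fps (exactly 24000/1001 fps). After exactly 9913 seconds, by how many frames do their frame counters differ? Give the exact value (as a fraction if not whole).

237912/1001 frames

A emits 24 × 9913 = 237912 frames; B emits 24000/1001 × 9913 = 237912000/1001.
Difference = 237912/1001 frames (≈ 237.6743); B is behind A.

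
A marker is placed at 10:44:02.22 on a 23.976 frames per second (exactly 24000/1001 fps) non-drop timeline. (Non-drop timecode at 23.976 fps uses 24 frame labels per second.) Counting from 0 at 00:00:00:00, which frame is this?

927430

Total seconds to the label: (10 × 3600 + 44 × 60 + 2) = 38642.
Frame index = 38642 × 24 + 22 = 927430.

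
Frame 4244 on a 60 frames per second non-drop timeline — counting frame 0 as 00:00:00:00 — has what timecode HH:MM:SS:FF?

00:01:10:44

4244 ÷ 60 = 70 full seconds, remainder 44 frames.
70 s = 0 h 1 min 10 s.
Timecode: 00:01:10:44.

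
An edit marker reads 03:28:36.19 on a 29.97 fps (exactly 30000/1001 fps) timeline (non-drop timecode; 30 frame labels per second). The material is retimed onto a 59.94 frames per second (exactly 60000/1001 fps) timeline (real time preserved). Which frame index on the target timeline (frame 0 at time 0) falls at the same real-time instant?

frame 750998

Source frame index: (3×3600 + 28×60 + 36) × 30 + 19 = 375499.
Real time: 375499 / (30000/1001) = 375874499/30000 s.
Target frame: (375874499/30000) × (60000/1001) = 750998.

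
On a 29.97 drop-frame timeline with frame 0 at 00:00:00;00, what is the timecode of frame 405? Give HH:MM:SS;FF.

00:00:13;15

Each 10-minute DF block holds 10 × 60 × 30 − 9 × 2 = 17982 frames. 405 ÷ 17982 → 0 full blocks, remainder 405.
Within the partial block the first minute is 1800 frames and each further minute 1798, so 0 further minute boundaries passed. Total skipped labels = 18 × 0 + 2 × 0 = 0.
Non-drop label index = 405 + 0 = 405; at 30 labels/s that is 00:00:13:15, i.e. DF 00:00:13;15.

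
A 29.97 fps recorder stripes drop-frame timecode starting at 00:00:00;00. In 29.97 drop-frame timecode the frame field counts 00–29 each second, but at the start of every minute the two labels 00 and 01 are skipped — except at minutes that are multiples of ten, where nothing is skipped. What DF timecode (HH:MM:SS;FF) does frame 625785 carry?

05:48:00;13

Each 10-minute DF block holds 10 × 60 × 30 − 9 × 2 = 17982 frames. 625785 ÷ 17982 → 34 full blocks, remainder 14397.
Within the partial block the first minute is 1800 frames and each further minute 1798, so 8 further minute boundaries passed. Total skipped labels = 18 × 34 + 2 × 8 = 628.
Non-drop label index = 625785 + 628 = 626413; at 30 labels/s that is 05:48:00:13, i.e. DF 05:48:00;13.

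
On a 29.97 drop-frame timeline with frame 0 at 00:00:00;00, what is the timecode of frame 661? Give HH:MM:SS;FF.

00:00:22;01

Each 10-minute DF block holds 10 × 60 × 30 − 9 × 2 = 17982 frames. 661 ÷ 17982 → 0 full blocks, remainder 661.
Within the partial block the first minute is 1800 frames and each further minute 1798, so 0 further minute boundaries passed. Total skipped labels = 18 × 0 + 2 × 0 = 0.
Non-drop label index = 661 + 0 = 661; at 30 labels/s that is 00:00:22:01, i.e. DF 00:00:22;01.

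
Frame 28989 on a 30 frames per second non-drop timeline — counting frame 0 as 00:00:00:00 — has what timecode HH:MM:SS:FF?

28989 ÷ 30 = 966 full seconds, remainder 9 frames.
966 s = 0 h 16 min 6 s.
Timecode: 00:16:06:09.

00:16:06:09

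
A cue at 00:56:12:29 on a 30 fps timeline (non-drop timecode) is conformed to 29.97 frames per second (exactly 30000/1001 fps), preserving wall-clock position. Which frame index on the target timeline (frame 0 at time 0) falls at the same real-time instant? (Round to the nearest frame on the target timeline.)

Source frame index: (0×3600 + 56×60 + 12) × 30 + 29 = 101189.
Real time: 101189 / (30) = 101189/30 s.
Target frame: (101189/30) × (30000/1001) = 9199000/91 ≈ 101087.912 → 101088.

frame 101088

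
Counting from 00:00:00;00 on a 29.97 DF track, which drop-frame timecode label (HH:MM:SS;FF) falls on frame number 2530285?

Each 10-minute DF block holds 10 × 60 × 30 − 9 × 2 = 17982 frames. 2530285 ÷ 17982 → 140 full blocks, remainder 12805.
Within the partial block the first minute is 1800 frames and each further minute 1798, so 7 further minute boundaries passed. Total skipped labels = 18 × 140 + 2 × 7 = 2534.
Non-drop label index = 2530285 + 2534 = 2532819; at 30 labels/s that is 23:27:07:09, i.e. DF 23:27:07;09.

23:27:07;09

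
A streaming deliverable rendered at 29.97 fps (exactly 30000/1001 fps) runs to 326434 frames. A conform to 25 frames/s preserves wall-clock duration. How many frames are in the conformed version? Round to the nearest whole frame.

Frames at target rate = 326434 × (25) / (30000/1001) = 163380217/600 ≈ 272300.362.
Nearest whole frame: 272300.

272300 frames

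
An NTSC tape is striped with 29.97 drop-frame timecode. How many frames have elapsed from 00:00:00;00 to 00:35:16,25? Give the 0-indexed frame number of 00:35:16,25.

63441

As if non-drop at 30 labels/s: (0 × 3600 + 35 × 60 + 16) × 30 + 25 = 63505.
Minute boundaries passed: 35; those not divisible by 10: 35 − 3 = 32; dropped labels = 2 × 32 = 64.
Actual frame index = 63505 − 64 = 63441.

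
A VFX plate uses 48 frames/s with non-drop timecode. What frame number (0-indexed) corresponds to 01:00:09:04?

frame 173236

Total seconds to the label: (1 × 3600 + 0 × 60 + 9) = 3609.
Frame index = 3609 × 48 + 4 = 173236.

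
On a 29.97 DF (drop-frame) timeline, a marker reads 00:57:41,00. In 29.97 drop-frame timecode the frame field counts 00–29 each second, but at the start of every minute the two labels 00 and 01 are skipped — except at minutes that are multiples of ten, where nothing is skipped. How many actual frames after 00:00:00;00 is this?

103726

As if non-drop at 30 labels/s: (0 × 3600 + 57 × 60 + 41) × 30 + 0 = 103830.
Minute boundaries passed: 57; those not divisible by 10: 57 − 5 = 52; dropped labels = 2 × 52 = 104.
Actual frame index = 103830 − 104 = 103726.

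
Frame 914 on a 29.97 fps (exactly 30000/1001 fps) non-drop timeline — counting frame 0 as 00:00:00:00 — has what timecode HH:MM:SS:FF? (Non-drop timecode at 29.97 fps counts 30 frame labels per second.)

00:00:30:14

914 ÷ 30 = 30 full seconds, remainder 14 frames.
30 s = 0 h 0 min 30 s.
Timecode: 00:00:30:14.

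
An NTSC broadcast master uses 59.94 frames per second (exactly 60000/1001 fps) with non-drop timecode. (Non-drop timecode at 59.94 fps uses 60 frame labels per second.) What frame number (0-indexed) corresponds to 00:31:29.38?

Total seconds to the label: (0 × 3600 + 31 × 60 + 29) = 1889.
Frame index = 1889 × 60 + 38 = 113378.

113378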